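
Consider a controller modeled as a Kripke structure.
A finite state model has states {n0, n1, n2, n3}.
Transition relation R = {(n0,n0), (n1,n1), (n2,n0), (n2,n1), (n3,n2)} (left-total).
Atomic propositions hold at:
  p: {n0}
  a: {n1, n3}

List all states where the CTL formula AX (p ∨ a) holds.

{n0, n1, n2}

Sat(p ∨ a) = {n0, n1, n3}
Sat(AX (p ∨ a)) = {s : every successor in {n0, n1, n3}} = {n0, n1, n2}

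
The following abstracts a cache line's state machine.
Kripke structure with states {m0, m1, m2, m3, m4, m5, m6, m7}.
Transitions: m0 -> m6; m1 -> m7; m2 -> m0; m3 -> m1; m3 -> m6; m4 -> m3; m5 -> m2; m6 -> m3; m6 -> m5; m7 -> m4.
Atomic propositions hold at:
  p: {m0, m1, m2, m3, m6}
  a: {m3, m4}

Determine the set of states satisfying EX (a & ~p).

Sat(~p) = {m4, m5, m7}
Sat(a & ~p) = {m4}
Sat(EX (a & ~p)) = {s : some successor in {m4}} = {m7}

{m7}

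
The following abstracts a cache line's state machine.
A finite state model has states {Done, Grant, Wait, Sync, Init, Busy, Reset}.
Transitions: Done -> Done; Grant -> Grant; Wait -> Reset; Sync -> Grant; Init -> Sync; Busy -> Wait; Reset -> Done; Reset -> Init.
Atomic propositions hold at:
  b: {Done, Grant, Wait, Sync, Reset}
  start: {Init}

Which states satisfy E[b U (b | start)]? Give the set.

{Done, Grant, Wait, Sync, Init, Reset}

Sat(b | start) = {Done, Grant, Wait, Sync, Init, Reset}
E[b U (b | start)]: least fixpoint, start Z0 = Sat((b | start)) = {Done, Grant, Wait, Sync, Init, Reset}, add states in Sat(b) with some successor in Z. Already a fixed point.
Sat(E[b U (b | start)]) = {Done, Grant, Wait, Sync, Init, Reset}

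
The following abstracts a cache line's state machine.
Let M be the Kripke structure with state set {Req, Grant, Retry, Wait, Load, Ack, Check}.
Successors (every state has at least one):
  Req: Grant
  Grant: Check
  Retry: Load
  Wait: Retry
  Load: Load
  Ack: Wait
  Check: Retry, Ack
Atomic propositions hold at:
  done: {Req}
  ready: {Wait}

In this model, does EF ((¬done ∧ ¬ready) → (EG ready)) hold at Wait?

Sat(¬done) = {Grant, Retry, Wait, Load, Ack, Check}
Sat(¬ready) = {Req, Grant, Retry, Load, Ack, Check}
Sat(¬done ∧ ¬ready) = {Grant, Retry, Load, Ack, Check}
EG ready: greatest fixpoint, start Z0 = {Wait}, keep only states in Sat with some successor in Z. Z1 = ∅; fixed.
Sat(EG ready) = ∅
Sat((¬done ∧ ¬ready) → (EG ready)) = {Req, Wait}
EF ((¬done ∧ ¬ready) → (EG ready)): least fixpoint, start Z0 = {Req, Wait}, add states with some successor in Z. Z1 = {Req, Wait, Ack}; Z2 = {Req, Wait, Ack, Check}; Z3 = {Req, Grant, Wait, Ack, Check}; fixed.
Sat(EF ((¬done ∧ ¬ready) → (EG ready))) = {Req, Grant, Wait, Ack, Check}
Wait ∈ Sat(EF ((¬done ∧ ¬ready) → (EG ready))) = {Req, Grant, Wait, Ack, Check}, so the formula holds at Wait.

Yes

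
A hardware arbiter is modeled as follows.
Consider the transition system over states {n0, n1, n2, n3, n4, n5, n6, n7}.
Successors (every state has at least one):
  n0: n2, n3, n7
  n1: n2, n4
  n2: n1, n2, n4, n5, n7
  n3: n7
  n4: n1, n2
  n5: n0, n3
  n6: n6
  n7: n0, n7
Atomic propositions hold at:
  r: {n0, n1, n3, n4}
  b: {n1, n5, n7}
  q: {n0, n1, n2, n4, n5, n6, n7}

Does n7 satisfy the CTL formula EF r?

EF r: least fixpoint, start Z0 = {n0, n1, n3, n4}, add states with some successor in Z. Z1 = {n0, n1, n2, n3, n4, n5, n7}; fixed.
Sat(EF r) = {n0, n1, n2, n3, n4, n5, n7}
n7 ∈ Sat(EF r) = {n0, n1, n2, n3, n4, n5, n7}, so the formula holds at n7.

Yes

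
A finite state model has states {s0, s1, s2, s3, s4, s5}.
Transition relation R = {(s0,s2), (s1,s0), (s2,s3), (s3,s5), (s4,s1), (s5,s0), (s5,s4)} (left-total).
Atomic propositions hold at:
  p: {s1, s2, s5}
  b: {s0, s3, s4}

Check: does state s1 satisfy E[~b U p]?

Yes

Sat(~b) = {s1, s2, s5}
E[~b U p]: least fixpoint, start Z0 = Sat(p) = {s1, s2, s5}, add states in Sat(~b) with some successor in Z. Already a fixed point.
Sat(E[~b U p]) = {s1, s2, s5}
s1 ∈ Sat(E[~b U p]) = {s1, s2, s5}, so the formula holds at s1.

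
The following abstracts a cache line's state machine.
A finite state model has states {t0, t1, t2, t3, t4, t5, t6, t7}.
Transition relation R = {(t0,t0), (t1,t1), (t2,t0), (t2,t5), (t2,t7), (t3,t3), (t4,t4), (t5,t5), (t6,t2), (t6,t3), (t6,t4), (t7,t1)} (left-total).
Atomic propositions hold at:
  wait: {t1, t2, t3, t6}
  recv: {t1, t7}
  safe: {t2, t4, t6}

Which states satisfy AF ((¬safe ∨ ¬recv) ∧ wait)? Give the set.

Sat(¬safe) = {t0, t1, t3, t5, t7}
Sat(¬recv) = {t0, t2, t3, t4, t5, t6}
Sat(¬safe ∨ ¬recv) = {t0, t1, t2, t3, t4, t5, t6, t7}
Sat((¬safe ∨ ¬recv) ∧ wait) = {t1, t2, t3, t6}
AF ((¬safe ∨ ¬recv) ∧ wait): least fixpoint, start Z0 = {t1, t2, t3, t6}, add states with every successor in Z. Z1 = {t1, t2, t3, t6, t7}; fixed.
Sat(AF ((¬safe ∨ ¬recv) ∧ wait)) = {t1, t2, t3, t6, t7}

{t1, t2, t3, t6, t7}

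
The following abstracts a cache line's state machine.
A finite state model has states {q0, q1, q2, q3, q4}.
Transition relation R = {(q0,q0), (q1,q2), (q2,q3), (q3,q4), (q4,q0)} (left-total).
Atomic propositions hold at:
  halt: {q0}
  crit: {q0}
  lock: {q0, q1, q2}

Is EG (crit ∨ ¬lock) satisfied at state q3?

Sat(¬lock) = {q3, q4}
Sat(crit ∨ ¬lock) = {q0, q3, q4}
EG (crit ∨ ¬lock): greatest fixpoint, start Z0 = {q0, q3, q4}, keep only states in Sat with some successor in Z. Already a fixed point.
Sat(EG (crit ∨ ¬lock)) = {q0, q3, q4}
q3 ∈ Sat(EG (crit ∨ ¬lock)) = {q0, q3, q4}, so the formula holds at q3.

Yes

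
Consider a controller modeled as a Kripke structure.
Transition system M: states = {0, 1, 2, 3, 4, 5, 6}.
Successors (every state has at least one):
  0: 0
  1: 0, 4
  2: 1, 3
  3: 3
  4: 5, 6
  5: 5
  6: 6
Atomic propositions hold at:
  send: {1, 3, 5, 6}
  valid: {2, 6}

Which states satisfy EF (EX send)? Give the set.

Sat(EX send) = {s : some successor in {1, 3, 5, 6}} = {2, 3, 4, 5, 6}
EF (EX send): least fixpoint, start Z0 = {2, 3, 4, 5, 6}, add states with some successor in Z. Z1 = {1, 2, 3, 4, 5, 6}; fixed.
Sat(EF (EX send)) = {1, 2, 3, 4, 5, 6}

{1, 2, 3, 4, 5, 6}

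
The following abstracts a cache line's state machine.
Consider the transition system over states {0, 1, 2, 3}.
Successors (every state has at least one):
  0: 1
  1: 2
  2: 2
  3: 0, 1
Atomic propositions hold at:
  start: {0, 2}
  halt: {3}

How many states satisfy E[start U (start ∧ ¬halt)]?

2

Sat(¬halt) = {0, 1, 2}
Sat(start ∧ ¬halt) = {0, 2}
E[start U (start ∧ ¬halt)]: least fixpoint, start Z0 = Sat((start ∧ ¬halt)) = {0, 2}, add states in Sat(start) with some successor in Z. Already a fixed point.
Sat(E[start U (start ∧ ¬halt)]) = {0, 2}
|Sat(E[start U (start ∧ ¬halt)])| = |{0, 2}| = 2.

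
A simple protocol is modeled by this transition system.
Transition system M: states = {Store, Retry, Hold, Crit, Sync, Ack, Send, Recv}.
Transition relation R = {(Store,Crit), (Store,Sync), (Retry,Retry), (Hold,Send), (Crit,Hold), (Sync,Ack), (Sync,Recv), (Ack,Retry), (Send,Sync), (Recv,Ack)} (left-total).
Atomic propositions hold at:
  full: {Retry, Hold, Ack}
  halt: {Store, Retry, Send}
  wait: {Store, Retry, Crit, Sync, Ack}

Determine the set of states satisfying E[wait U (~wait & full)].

Sat(~wait) = {Hold, Send, Recv}
Sat(~wait & full) = {Hold}
E[wait U (~wait & full)]: least fixpoint, start Z0 = Sat((~wait & full)) = {Hold}, add states in Sat(wait) with some successor in Z. Z1 = {Hold, Crit}; Z2 = {Store, Hold, Crit}; fixed.
Sat(E[wait U (~wait & full)]) = {Store, Hold, Crit}

{Store, Hold, Crit}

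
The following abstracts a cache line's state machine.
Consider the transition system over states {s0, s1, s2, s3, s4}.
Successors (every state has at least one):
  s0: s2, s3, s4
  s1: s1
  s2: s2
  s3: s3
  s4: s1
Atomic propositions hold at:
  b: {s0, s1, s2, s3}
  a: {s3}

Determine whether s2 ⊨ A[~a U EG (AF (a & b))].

No

Sat(~a) = {s0, s1, s2, s4}
Sat(a & b) = {s3}
AF (a & b): least fixpoint, start Z0 = {s3}, add states with every successor in Z. Already a fixed point.
Sat(AF (a & b)) = {s3}
EG (AF (a & b)): greatest fixpoint, start Z0 = {s3}, keep only states in Sat with some successor in Z. Already a fixed point.
Sat(EG (AF (a & b))) = {s3}
A[~a U EG (AF (a & b))]: least fixpoint, start Z0 = Sat(EG (AF (a & b))) = {s3}, add states in Sat(~a) with every successor in Z. Already a fixed point.
Sat(A[~a U EG (AF (a & b))]) = {s3}
s2 ∉ Sat(A[~a U EG (AF (a & b))]) = {s3}, so the formula does not hold at s2.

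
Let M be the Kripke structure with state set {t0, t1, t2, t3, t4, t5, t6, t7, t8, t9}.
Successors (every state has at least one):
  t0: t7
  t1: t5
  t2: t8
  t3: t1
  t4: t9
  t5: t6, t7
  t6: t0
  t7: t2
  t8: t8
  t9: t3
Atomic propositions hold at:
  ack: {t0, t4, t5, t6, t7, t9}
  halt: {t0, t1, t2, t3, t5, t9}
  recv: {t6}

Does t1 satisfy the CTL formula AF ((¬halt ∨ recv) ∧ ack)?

Sat(¬halt) = {t4, t6, t7, t8}
Sat(¬halt ∨ recv) = {t4, t6, t7, t8}
Sat((¬halt ∨ recv) ∧ ack) = {t4, t6, t7}
AF ((¬halt ∨ recv) ∧ ack): least fixpoint, start Z0 = {t4, t6, t7}, add states with every successor in Z. Z1 = {t0, t4, t5, t6, t7}; Z2 = {t0, t1, t4, t5, t6, t7}; Z3 = {t0, t1, t3, t4, t5, t6, t7}; Z4 = {t0, t1, t3, t4, t5, t6, t7, t9}; fixed.
Sat(AF ((¬halt ∨ recv) ∧ ack)) = {t0, t1, t3, t4, t5, t6, t7, t9}
t1 ∈ Sat(AF ((¬halt ∨ recv) ∧ ack)) = {t0, t1, t3, t4, t5, t6, t7, t9}, so the formula holds at t1.

Yes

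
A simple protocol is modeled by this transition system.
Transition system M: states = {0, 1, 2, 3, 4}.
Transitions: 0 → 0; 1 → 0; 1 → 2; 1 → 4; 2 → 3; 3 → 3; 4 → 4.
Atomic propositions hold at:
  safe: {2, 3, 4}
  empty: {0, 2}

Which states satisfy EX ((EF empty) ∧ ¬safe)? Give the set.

{0, 1}

EF empty: least fixpoint, start Z0 = {0, 2}, add states with some successor in Z. Z1 = {0, 1, 2}; fixed.
Sat(EF empty) = {0, 1, 2}
Sat(¬safe) = {0, 1}
Sat((EF empty) ∧ ¬safe) = {0, 1}
Sat(EX ((EF empty) ∧ ¬safe)) = {s : some successor in {0, 1}} = {0, 1}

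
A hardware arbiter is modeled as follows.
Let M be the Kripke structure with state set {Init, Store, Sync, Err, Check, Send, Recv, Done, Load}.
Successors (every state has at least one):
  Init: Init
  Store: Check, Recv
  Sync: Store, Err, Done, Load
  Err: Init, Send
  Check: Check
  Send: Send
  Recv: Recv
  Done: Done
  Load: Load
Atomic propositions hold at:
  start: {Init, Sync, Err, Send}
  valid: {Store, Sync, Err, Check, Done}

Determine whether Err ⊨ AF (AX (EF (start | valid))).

Yes

Sat(start | valid) = {Init, Store, Sync, Err, Check, Send, Done}
EF (start | valid): least fixpoint, start Z0 = {Init, Store, Sync, Err, Check, Send, Done}, add states with some successor in Z. Already a fixed point.
Sat(EF (start | valid)) = {Init, Store, Sync, Err, Check, Send, Done}
Sat(AX (EF (start | valid))) = {s : every successor in {Init, Store, Sync, Err, Check, Send, Done}} = {Init, Err, Check, Send, Done}
AF (AX (EF (start | valid))): least fixpoint, start Z0 = {Init, Err, Check, Send, Done}, add states with every successor in Z. Already a fixed point.
Sat(AF (AX (EF (start | valid)))) = {Init, Err, Check, Send, Done}
Err ∈ Sat(AF (AX (EF (start | valid)))) = {Init, Err, Check, Send, Done}, so the formula holds at Err.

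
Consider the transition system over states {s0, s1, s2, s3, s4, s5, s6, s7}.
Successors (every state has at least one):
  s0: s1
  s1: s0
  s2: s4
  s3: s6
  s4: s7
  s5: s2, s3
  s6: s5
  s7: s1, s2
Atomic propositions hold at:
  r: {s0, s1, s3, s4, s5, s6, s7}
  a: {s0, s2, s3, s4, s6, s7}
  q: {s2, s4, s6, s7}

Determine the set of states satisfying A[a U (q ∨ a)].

{s0, s2, s3, s4, s6, s7}

Sat(q ∨ a) = {s0, s2, s3, s4, s6, s7}
A[a U (q ∨ a)]: least fixpoint, start Z0 = Sat((q ∨ a)) = {s0, s2, s3, s4, s6, s7}, add states in Sat(a) with every successor in Z. Already a fixed point.
Sat(A[a U (q ∨ a)]) = {s0, s2, s3, s4, s6, s7}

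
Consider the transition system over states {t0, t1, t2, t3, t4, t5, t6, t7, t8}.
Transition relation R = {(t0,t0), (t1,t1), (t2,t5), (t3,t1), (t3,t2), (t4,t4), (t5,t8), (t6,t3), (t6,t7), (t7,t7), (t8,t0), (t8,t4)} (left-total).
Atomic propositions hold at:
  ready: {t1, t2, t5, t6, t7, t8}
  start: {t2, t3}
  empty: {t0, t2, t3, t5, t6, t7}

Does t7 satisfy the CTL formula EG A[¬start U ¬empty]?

Sat(¬start) = {t0, t1, t4, t5, t6, t7, t8}
Sat(¬empty) = {t1, t4, t8}
A[¬start U ¬empty]: least fixpoint, start Z0 = Sat(¬empty) = {t1, t4, t8}, add states in Sat(¬start) with every successor in Z. Z1 = {t1, t4, t5, t8}; fixed.
Sat(A[¬start U ¬empty]) = {t1, t4, t5, t8}
EG A[¬start U ¬empty]: greatest fixpoint, start Z0 = {t1, t4, t5, t8}, keep only states in Sat with some successor in Z. Already a fixed point.
Sat(EG A[¬start U ¬empty]) = {t1, t4, t5, t8}
t7 ∉ Sat(EG A[¬start U ¬empty]) = {t1, t4, t5, t8}, so the formula does not hold at t7.

No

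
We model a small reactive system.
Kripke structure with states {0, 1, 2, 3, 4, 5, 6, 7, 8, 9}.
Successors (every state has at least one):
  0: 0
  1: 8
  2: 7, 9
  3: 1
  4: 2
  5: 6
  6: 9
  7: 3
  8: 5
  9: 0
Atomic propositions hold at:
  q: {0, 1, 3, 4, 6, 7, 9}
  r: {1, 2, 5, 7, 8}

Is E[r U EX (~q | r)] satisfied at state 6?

Sat(~q) = {2, 5, 8}
Sat(~q | r) = {1, 2, 5, 7, 8}
Sat(EX (~q | r)) = {s : some successor in {1, 2, 5, 7, 8}} = {1, 2, 3, 4, 8}
E[r U EX (~q | r)]: least fixpoint, start Z0 = Sat(EX (~q | r)) = {1, 2, 3, 4, 8}, add states in Sat(r) with some successor in Z. Z1 = {1, 2, 3, 4, 7, 8}; fixed.
Sat(E[r U EX (~q | r)]) = {1, 2, 3, 4, 7, 8}
6 ∉ Sat(E[r U EX (~q | r)]) = {1, 2, 3, 4, 7, 8}, so the formula does not hold at 6.

No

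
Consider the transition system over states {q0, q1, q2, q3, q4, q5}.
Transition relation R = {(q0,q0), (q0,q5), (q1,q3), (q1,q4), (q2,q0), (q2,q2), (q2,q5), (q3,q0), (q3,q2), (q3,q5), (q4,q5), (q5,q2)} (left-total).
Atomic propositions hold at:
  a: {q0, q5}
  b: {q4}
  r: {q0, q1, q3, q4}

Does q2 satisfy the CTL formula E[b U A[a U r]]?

No

A[a U r]: least fixpoint, start Z0 = Sat(r) = {q0, q1, q3, q4}, add states in Sat(a) with every successor in Z. Already a fixed point.
Sat(A[a U r]) = {q0, q1, q3, q4}
E[b U A[a U r]]: least fixpoint, start Z0 = Sat(A[a U r]) = {q0, q1, q3, q4}, add states in Sat(b) with some successor in Z. Already a fixed point.
Sat(E[b U A[a U r]]) = {q0, q1, q3, q4}
q2 ∉ Sat(E[b U A[a U r]]) = {q0, q1, q3, q4}, so the formula does not hold at q2.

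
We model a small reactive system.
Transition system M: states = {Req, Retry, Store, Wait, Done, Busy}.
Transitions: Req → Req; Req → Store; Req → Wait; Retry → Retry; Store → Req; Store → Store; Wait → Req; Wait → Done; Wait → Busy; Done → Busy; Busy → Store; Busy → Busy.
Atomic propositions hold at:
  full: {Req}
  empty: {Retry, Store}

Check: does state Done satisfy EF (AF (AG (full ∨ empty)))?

Sat(full ∨ empty) = {Req, Retry, Store}
AG (full ∨ empty): greatest fixpoint, start Z0 = {Req, Retry, Store}, keep only states in Sat with every successor in Z. Z1 = {Retry, Store}; Z2 = {Retry}; fixed.
Sat(AG (full ∨ empty)) = {Retry}
AF (AG (full ∨ empty)): least fixpoint, start Z0 = {Retry}, add states with every successor in Z. Already a fixed point.
Sat(AF (AG (full ∨ empty))) = {Retry}
EF (AF (AG (full ∨ empty))): least fixpoint, start Z0 = {Retry}, add states with some successor in Z. Already a fixed point.
Sat(EF (AF (AG (full ∨ empty)))) = {Retry}
Done ∉ Sat(EF (AF (AG (full ∨ empty)))) = {Retry}, so the formula does not hold at Done.

No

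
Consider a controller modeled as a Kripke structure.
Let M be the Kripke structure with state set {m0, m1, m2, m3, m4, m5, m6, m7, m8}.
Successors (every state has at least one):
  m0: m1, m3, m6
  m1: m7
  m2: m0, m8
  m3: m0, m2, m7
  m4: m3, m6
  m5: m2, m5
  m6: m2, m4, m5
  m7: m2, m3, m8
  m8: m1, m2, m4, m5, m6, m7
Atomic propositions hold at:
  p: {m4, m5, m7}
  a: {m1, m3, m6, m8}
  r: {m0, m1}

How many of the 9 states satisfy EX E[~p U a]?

8

Sat(~p) = {m0, m1, m2, m3, m6, m8}
E[~p U a]: least fixpoint, start Z0 = Sat(a) = {m1, m3, m6, m8}, add states in Sat(~p) with some successor in Z. Z1 = {m0, m1, m2, m3, m6, m8}; fixed.
Sat(E[~p U a]) = {m0, m1, m2, m3, m6, m8}
Sat(EX E[~p U a]) = {s : some successor in {m0, m1, m2, m3, m6, m8}} = {m0, m2, m3, m4, m5, m6, m7, m8}
|Sat(EX E[~p U a])| = |{m0, m2, m3, m4, m5, m6, m7, m8}| = 8.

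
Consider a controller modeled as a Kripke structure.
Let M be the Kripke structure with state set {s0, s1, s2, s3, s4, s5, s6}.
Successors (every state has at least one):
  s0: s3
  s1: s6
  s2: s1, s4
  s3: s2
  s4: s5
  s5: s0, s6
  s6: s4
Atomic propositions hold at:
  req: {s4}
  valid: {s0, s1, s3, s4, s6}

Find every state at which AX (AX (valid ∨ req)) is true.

Sat(valid ∨ req) = {s0, s1, s3, s4, s6}
Sat(AX (valid ∨ req)) = {s : every successor in {s0, s1, s3, s4, s6}} = {s0, s1, s2, s5, s6}
Sat(AX (AX (valid ∨ req))) = {s : every successor in {s0, s1, s2, s5, s6}} = {s1, s3, s4, s5}

{s1, s3, s4, s5}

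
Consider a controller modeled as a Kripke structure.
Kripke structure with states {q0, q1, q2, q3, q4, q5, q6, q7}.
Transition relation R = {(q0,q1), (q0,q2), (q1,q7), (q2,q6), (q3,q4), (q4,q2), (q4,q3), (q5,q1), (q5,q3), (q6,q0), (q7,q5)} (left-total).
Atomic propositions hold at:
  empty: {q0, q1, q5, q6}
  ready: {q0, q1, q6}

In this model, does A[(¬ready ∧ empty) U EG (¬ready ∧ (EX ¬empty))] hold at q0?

No

Sat(¬ready) = {q2, q3, q4, q5, q7}
Sat(¬ready ∧ empty) = {q5}
Sat(¬empty) = {q2, q3, q4, q7}
Sat(EX ¬empty) = {s : some successor in {q2, q3, q4, q7}} = {q0, q1, q3, q4, q5}
Sat(¬ready ∧ (EX ¬empty)) = {q3, q4, q5}
EG (¬ready ∧ (EX ¬empty)): greatest fixpoint, start Z0 = {q3, q4, q5}, keep only states in Sat with some successor in Z. Already a fixed point.
Sat(EG (¬ready ∧ (EX ¬empty))) = {q3, q4, q5}
A[(¬ready ∧ empty) U EG (¬ready ∧ (EX ¬empty))]: least fixpoint, start Z0 = Sat(EG (¬ready ∧ (EX ¬empty))) = {q3, q4, q5}, add states in Sat(¬ready ∧ empty) with every successor in Z. Already a fixed point.
Sat(A[(¬ready ∧ empty) U EG (¬ready ∧ (EX ¬empty))]) = {q3, q4, q5}
q0 ∉ Sat(A[(¬ready ∧ empty) U EG (¬ready ∧ (EX ¬empty))]) = {q3, q4, q5}, so the formula does not hold at q0.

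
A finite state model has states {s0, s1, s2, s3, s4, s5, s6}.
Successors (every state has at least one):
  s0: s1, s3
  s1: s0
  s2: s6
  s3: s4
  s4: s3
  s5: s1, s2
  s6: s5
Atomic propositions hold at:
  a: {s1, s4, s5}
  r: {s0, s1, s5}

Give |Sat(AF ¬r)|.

4

Sat(¬r) = {s2, s3, s4, s6}
AF ¬r: least fixpoint, start Z0 = {s2, s3, s4, s6}, add states with every successor in Z. Already a fixed point.
Sat(AF ¬r) = {s2, s3, s4, s6}
|Sat(AF ¬r)| = |{s2, s3, s4, s6}| = 4.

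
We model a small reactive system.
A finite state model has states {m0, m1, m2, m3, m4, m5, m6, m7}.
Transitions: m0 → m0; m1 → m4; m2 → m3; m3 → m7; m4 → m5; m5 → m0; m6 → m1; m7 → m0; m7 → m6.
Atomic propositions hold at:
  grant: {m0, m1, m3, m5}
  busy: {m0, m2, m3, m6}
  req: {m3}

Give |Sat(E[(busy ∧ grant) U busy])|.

Sat(busy ∧ grant) = {m0, m3}
E[(busy ∧ grant) U busy]: least fixpoint, start Z0 = Sat(busy) = {m0, m2, m3, m6}, add states in Sat(busy ∧ grant) with some successor in Z. Already a fixed point.
Sat(E[(busy ∧ grant) U busy]) = {m0, m2, m3, m6}
|Sat(E[(busy ∧ grant) U busy])| = |{m0, m2, m3, m6}| = 4.

4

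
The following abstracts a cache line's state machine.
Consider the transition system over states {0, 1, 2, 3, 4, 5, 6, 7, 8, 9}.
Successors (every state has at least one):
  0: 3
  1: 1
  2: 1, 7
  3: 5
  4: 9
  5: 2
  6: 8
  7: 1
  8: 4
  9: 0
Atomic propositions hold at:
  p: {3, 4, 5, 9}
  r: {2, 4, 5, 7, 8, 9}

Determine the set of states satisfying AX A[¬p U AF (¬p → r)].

{0, 3, 4, 5, 6, 8, 9}

Sat(¬p) = {0, 1, 2, 6, 7, 8}
Sat(¬p → r) = {2, 3, 4, 5, 7, 8, 9}
AF (¬p → r): least fixpoint, start Z0 = {2, 3, 4, 5, 7, 8, 9}, add states with every successor in Z. Z1 = {0, 2, 3, 4, 5, 6, 7, 8, 9}; fixed.
Sat(AF (¬p → r)) = {0, 2, 3, 4, 5, 6, 7, 8, 9}
A[¬p U AF (¬p → r)]: least fixpoint, start Z0 = Sat(AF (¬p → r)) = {0, 2, 3, 4, 5, 6, 7, 8, 9}, add states in Sat(¬p) with every successor in Z. Already a fixed point.
Sat(A[¬p U AF (¬p → r)]) = {0, 2, 3, 4, 5, 6, 7, 8, 9}
Sat(AX A[¬p U AF (¬p → r)]) = {s : every successor in {0, 2, 3, 4, 5, 6, 7, 8, 9}} = {0, 3, 4, 5, 6, 8, 9}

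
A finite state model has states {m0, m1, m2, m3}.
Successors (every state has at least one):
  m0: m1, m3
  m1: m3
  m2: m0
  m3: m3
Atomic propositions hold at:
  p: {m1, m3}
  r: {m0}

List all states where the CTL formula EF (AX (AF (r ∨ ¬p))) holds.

Sat(¬p) = {m0, m2}
Sat(r ∨ ¬p) = {m0, m2}
AF (r ∨ ¬p): least fixpoint, start Z0 = {m0, m2}, add states with every successor in Z. Already a fixed point.
Sat(AF (r ∨ ¬p)) = {m0, m2}
Sat(AX (AF (r ∨ ¬p))) = {s : every successor in {m0, m2}} = {m2}
EF (AX (AF (r ∨ ¬p))): least fixpoint, start Z0 = {m2}, add states with some successor in Z. Already a fixed point.
Sat(EF (AX (AF (r ∨ ¬p)))) = {m2}

{m2}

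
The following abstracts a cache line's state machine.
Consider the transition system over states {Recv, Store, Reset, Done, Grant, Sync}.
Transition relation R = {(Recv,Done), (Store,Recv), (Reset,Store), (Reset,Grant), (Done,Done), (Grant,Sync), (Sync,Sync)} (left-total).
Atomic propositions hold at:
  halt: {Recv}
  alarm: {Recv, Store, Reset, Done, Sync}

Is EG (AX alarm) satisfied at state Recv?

Yes

Sat(AX alarm) = {s : every successor in {Recv, Store, Reset, Done, Sync}} = {Recv, Store, Done, Grant, Sync}
EG (AX alarm): greatest fixpoint, start Z0 = {Recv, Store, Done, Grant, Sync}, keep only states in Sat with some successor in Z. Already a fixed point.
Sat(EG (AX alarm)) = {Recv, Store, Done, Grant, Sync}
Recv ∈ Sat(EG (AX alarm)) = {Recv, Store, Done, Grant, Sync}, so the formula holds at Recv.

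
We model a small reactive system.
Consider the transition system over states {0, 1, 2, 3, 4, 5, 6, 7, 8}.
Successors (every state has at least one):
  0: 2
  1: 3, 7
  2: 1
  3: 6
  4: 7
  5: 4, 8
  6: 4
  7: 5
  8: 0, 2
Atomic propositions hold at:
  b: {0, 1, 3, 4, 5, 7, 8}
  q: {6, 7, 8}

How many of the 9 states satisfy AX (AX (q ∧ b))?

Sat(q ∧ b) = {7, 8}
Sat(AX (q ∧ b)) = {s : every successor in {7, 8}} = {4}
Sat(AX (AX (q ∧ b))) = {s : every successor in {4}} = {6}
|Sat(AX (AX (q ∧ b)))| = |{6}| = 1.

1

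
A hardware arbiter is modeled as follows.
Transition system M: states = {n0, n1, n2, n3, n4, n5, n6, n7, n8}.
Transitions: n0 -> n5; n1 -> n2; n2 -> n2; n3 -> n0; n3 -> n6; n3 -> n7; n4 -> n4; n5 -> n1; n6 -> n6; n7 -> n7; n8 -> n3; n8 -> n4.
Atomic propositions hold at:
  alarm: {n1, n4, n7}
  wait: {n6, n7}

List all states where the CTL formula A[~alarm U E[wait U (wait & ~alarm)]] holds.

{n6}

Sat(~alarm) = {n0, n2, n3, n5, n6, n8}
Sat(wait & ~alarm) = {n6}
E[wait U (wait & ~alarm)]: least fixpoint, start Z0 = Sat((wait & ~alarm)) = {n6}, add states in Sat(wait) with some successor in Z. Already a fixed point.
Sat(E[wait U (wait & ~alarm)]) = {n6}
A[~alarm U E[wait U (wait & ~alarm)]]: least fixpoint, start Z0 = Sat(E[wait U (wait & ~alarm)]) = {n6}, add states in Sat(~alarm) with every successor in Z. Already a fixed point.
Sat(A[~alarm U E[wait U (wait & ~alarm)]]) = {n6}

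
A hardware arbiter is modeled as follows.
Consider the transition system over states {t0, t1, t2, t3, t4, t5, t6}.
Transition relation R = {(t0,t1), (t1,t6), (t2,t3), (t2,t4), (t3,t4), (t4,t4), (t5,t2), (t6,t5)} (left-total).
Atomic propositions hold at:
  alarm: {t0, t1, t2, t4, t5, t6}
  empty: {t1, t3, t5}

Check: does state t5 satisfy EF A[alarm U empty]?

A[alarm U empty]: least fixpoint, start Z0 = Sat(empty) = {t1, t3, t5}, add states in Sat(alarm) with every successor in Z. Z1 = {t0, t1, t3, t5, t6}; fixed.
Sat(A[alarm U empty]) = {t0, t1, t3, t5, t6}
EF A[alarm U empty]: least fixpoint, start Z0 = {t0, t1, t3, t5, t6}, add states with some successor in Z. Z1 = {t0, t1, t2, t3, t5, t6}; fixed.
Sat(EF A[alarm U empty]) = {t0, t1, t2, t3, t5, t6}
t5 ∈ Sat(EF A[alarm U empty]) = {t0, t1, t2, t3, t5, t6}, so the formula holds at t5.

Yes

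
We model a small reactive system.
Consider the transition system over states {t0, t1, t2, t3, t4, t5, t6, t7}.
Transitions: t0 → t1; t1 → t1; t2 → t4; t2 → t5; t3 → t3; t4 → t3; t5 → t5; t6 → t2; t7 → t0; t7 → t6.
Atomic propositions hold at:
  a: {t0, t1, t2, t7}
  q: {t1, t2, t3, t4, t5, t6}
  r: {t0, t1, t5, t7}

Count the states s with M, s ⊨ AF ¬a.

5

Sat(¬a) = {t3, t4, t5, t6}
AF ¬a: least fixpoint, start Z0 = {t3, t4, t5, t6}, add states with every successor in Z. Z1 = {t2, t3, t4, t5, t6}; fixed.
Sat(AF ¬a) = {t2, t3, t4, t5, t6}
|Sat(AF ¬a)| = |{t2, t3, t4, t5, t6}| = 5.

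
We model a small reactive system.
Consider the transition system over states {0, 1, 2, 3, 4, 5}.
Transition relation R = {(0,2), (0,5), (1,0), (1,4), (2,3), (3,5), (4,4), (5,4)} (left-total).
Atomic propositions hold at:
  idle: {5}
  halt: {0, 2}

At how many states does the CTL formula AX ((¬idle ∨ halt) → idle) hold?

Sat(¬idle) = {0, 1, 2, 3, 4}
Sat(¬idle ∨ halt) = {0, 1, 2, 3, 4}
Sat((¬idle ∨ halt) → idle) = {5}
Sat(AX ((¬idle ∨ halt) → idle)) = {s : every successor in {5}} = {3}
|Sat(AX ((¬idle ∨ halt) → idle))| = |{3}| = 1.

1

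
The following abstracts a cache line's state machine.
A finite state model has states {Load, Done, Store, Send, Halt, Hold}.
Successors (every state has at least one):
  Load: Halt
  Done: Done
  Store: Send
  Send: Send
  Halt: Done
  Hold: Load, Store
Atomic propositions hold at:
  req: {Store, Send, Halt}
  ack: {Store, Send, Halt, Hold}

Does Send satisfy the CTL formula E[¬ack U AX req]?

Sat(¬ack) = {Load, Done}
Sat(AX req) = {s : every successor in {Store, Send, Halt}} = {Load, Store, Send}
E[¬ack U AX req]: least fixpoint, start Z0 = Sat(AX req) = {Load, Store, Send}, add states in Sat(¬ack) with some successor in Z. Already a fixed point.
Sat(E[¬ack U AX req]) = {Load, Store, Send}
Send ∈ Sat(E[¬ack U AX req]) = {Load, Store, Send}, so the formula holds at Send.

Yes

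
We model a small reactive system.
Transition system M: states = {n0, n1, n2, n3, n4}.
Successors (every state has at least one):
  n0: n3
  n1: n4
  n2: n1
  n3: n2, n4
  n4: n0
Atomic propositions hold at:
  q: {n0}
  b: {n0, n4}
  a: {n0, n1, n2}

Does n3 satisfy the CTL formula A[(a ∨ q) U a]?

No

Sat(a ∨ q) = {n0, n1, n2}
A[(a ∨ q) U a]: least fixpoint, start Z0 = Sat(a) = {n0, n1, n2}, add states in Sat(a ∨ q) with every successor in Z. Already a fixed point.
Sat(A[(a ∨ q) U a]) = {n0, n1, n2}
n3 ∉ Sat(A[(a ∨ q) U a]) = {n0, n1, n2}, so the formula does not hold at n3.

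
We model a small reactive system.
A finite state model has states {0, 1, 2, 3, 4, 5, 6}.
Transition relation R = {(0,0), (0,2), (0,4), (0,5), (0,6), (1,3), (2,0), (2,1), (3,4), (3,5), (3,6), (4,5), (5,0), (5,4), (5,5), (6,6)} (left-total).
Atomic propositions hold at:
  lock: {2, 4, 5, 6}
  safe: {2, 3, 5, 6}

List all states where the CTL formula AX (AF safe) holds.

{1, 3, 4, 6}

AF safe: least fixpoint, start Z0 = {2, 3, 5, 6}, add states with every successor in Z. Z1 = {1, 2, 3, 4, 5, 6}; fixed.
Sat(AF safe) = {1, 2, 3, 4, 5, 6}
Sat(AX (AF safe)) = {s : every successor in {1, 2, 3, 4, 5, 6}} = {1, 3, 4, 6}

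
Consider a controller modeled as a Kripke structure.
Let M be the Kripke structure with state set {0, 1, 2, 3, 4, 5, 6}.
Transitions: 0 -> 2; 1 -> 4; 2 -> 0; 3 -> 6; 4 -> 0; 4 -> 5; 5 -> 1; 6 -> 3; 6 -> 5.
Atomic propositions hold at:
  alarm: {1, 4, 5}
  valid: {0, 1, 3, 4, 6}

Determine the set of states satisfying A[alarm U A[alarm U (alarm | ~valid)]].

{1, 2, 4, 5}

Sat(~valid) = {2, 5}
Sat(alarm | ~valid) = {1, 2, 4, 5}
A[alarm U (alarm | ~valid)]: least fixpoint, start Z0 = Sat((alarm | ~valid)) = {1, 2, 4, 5}, add states in Sat(alarm) with every successor in Z. Already a fixed point.
Sat(A[alarm U (alarm | ~valid)]) = {1, 2, 4, 5}
A[alarm U A[alarm U (alarm | ~valid)]]: least fixpoint, start Z0 = Sat(A[alarm U (alarm | ~valid)]) = {1, 2, 4, 5}, add states in Sat(alarm) with every successor in Z. Already a fixed point.
Sat(A[alarm U A[alarm U (alarm | ~valid)]]) = {1, 2, 4, 5}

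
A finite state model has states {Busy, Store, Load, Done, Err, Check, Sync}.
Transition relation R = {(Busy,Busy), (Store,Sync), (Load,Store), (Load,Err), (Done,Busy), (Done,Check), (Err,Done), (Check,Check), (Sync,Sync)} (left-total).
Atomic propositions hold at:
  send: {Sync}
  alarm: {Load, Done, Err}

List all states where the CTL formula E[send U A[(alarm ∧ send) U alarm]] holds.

{Load, Done, Err}

Sat(alarm ∧ send) = ∅
A[(alarm ∧ send) U alarm]: least fixpoint, start Z0 = Sat(alarm) = {Load, Done, Err}, add states in Sat(alarm ∧ send) with every successor in Z. Already a fixed point.
Sat(A[(alarm ∧ send) U alarm]) = {Load, Done, Err}
E[send U A[(alarm ∧ send) U alarm]]: least fixpoint, start Z0 = Sat(A[(alarm ∧ send) U alarm]) = {Load, Done, Err}, add states in Sat(send) with some successor in Z. Already a fixed point.
Sat(E[send U A[(alarm ∧ send) U alarm]]) = {Load, Done, Err}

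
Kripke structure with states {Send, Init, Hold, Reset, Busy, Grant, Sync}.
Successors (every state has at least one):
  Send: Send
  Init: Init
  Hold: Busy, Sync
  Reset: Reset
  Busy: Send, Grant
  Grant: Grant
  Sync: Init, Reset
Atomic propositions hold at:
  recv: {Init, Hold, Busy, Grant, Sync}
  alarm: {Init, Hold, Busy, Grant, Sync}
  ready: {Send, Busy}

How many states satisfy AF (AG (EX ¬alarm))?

2

Sat(¬alarm) = {Send, Reset}
Sat(EX ¬alarm) = {s : some successor in {Send, Reset}} = {Send, Reset, Busy, Sync}
AG (EX ¬alarm): greatest fixpoint, start Z0 = {Send, Reset, Busy, Sync}, keep only states in Sat with every successor in Z. Z1 = {Send, Reset}; fixed.
Sat(AG (EX ¬alarm)) = {Send, Reset}
AF (AG (EX ¬alarm)): least fixpoint, start Z0 = {Send, Reset}, add states with every successor in Z. Already a fixed point.
Sat(AF (AG (EX ¬alarm))) = {Send, Reset}
|Sat(AF (AG (EX ¬alarm)))| = |{Send, Reset}| = 2.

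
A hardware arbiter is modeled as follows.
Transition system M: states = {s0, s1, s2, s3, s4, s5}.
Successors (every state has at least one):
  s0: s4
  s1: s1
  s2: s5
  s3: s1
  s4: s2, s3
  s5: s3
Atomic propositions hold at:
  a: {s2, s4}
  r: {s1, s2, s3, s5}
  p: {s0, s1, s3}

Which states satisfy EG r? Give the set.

{s1, s2, s3, s5}

EG r: greatest fixpoint, start Z0 = {s1, s2, s3, s5}, keep only states in Sat with some successor in Z. Already a fixed point.
Sat(EG r) = {s1, s2, s3, s5}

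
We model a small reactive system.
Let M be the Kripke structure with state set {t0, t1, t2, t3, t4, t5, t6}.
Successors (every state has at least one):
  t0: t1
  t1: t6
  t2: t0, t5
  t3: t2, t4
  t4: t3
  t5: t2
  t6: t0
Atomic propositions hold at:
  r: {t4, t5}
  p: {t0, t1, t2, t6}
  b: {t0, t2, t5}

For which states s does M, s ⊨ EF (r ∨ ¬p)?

Sat(¬p) = {t3, t4, t5}
Sat(r ∨ ¬p) = {t3, t4, t5}
EF (r ∨ ¬p): least fixpoint, start Z0 = {t3, t4, t5}, add states with some successor in Z. Z1 = {t2, t3, t4, t5}; fixed.
Sat(EF (r ∨ ¬p)) = {t2, t3, t4, t5}

{t2, t3, t4, t5}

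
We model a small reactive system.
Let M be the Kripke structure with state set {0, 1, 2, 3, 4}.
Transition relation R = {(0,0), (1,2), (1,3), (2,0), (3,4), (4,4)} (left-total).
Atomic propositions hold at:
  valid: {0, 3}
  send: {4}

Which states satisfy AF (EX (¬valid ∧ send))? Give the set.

Sat(¬valid) = {1, 2, 4}
Sat(¬valid ∧ send) = {4}
Sat(EX (¬valid ∧ send)) = {s : some successor in {4}} = {3, 4}
AF (EX (¬valid ∧ send)): least fixpoint, start Z0 = {3, 4}, add states with every successor in Z. Already a fixed point.
Sat(AF (EX (¬valid ∧ send))) = {3, 4}

{3, 4}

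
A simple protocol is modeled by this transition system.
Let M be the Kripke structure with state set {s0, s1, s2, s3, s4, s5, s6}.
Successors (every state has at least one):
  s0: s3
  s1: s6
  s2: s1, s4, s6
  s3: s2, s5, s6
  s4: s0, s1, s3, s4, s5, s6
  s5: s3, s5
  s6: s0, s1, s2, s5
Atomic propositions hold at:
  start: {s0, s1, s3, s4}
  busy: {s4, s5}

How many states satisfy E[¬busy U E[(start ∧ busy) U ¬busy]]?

6

Sat(¬busy) = {s0, s1, s2, s3, s6}
Sat(start ∧ busy) = {s4}
E[(start ∧ busy) U ¬busy]: least fixpoint, start Z0 = Sat(¬busy) = {s0, s1, s2, s3, s6}, add states in Sat(start ∧ busy) with some successor in Z. Z1 = {s0, s1, s2, s3, s4, s6}; fixed.
Sat(E[(start ∧ busy) U ¬busy]) = {s0, s1, s2, s3, s4, s6}
E[¬busy U E[(start ∧ busy) U ¬busy]]: least fixpoint, start Z0 = Sat(E[(start ∧ busy) U ¬busy]) = {s0, s1, s2, s3, s4, s6}, add states in Sat(¬busy) with some successor in Z. Already a fixed point.
Sat(E[¬busy U E[(start ∧ busy) U ¬busy]]) = {s0, s1, s2, s3, s4, s6}
|Sat(E[¬busy U E[(start ∧ busy) U ¬busy]])| = |{s0, s1, s2, s3, s4, s6}| = 6.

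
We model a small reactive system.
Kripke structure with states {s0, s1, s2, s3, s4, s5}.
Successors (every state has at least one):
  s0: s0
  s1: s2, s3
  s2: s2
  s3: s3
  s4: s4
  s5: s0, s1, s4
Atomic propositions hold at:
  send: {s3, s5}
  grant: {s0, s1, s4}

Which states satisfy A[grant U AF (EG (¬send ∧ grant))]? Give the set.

Sat(¬send) = {s0, s1, s2, s4}
Sat(¬send ∧ grant) = {s0, s1, s4}
EG (¬send ∧ grant): greatest fixpoint, start Z0 = {s0, s1, s4}, keep only states in Sat with some successor in Z. Z1 = {s0, s4}; fixed.
Sat(EG (¬send ∧ grant)) = {s0, s4}
AF (EG (¬send ∧ grant)): least fixpoint, start Z0 = {s0, s4}, add states with every successor in Z. Already a fixed point.
Sat(AF (EG (¬send ∧ grant))) = {s0, s4}
A[grant U AF (EG (¬send ∧ grant))]: least fixpoint, start Z0 = Sat(AF (EG (¬send ∧ grant))) = {s0, s4}, add states in Sat(grant) with every successor in Z. Already a fixed point.
Sat(A[grant U AF (EG (¬send ∧ grant))]) = {s0, s4}

{s0, s4}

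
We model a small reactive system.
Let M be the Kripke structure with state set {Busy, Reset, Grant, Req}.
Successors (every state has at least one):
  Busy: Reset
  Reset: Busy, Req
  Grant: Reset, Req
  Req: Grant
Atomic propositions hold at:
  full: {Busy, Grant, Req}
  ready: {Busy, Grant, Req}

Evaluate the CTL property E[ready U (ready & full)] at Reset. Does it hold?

No

Sat(ready & full) = {Busy, Grant, Req}
E[ready U (ready & full)]: least fixpoint, start Z0 = Sat((ready & full)) = {Busy, Grant, Req}, add states in Sat(ready) with some successor in Z. Already a fixed point.
Sat(E[ready U (ready & full)]) = {Busy, Grant, Req}
Reset ∉ Sat(E[ready U (ready & full)]) = {Busy, Grant, Req}, so the formula does not hold at Reset.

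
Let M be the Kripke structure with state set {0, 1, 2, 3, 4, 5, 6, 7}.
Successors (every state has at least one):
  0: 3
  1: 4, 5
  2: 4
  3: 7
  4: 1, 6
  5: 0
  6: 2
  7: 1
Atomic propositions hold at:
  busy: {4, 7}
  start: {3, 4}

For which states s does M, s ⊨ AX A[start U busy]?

{0, 2, 3}

A[start U busy]: least fixpoint, start Z0 = Sat(busy) = {4, 7}, add states in Sat(start) with every successor in Z. Z1 = {3, 4, 7}; fixed.
Sat(A[start U busy]) = {3, 4, 7}
Sat(AX A[start U busy]) = {s : every successor in {3, 4, 7}} = {0, 2, 3}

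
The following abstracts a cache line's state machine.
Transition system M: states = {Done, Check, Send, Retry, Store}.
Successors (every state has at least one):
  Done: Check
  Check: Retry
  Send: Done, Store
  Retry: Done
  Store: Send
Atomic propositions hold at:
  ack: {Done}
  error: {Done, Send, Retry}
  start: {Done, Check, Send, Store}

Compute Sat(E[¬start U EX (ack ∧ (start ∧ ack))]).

{Send, Retry}

Sat(¬start) = {Retry}
Sat(start ∧ ack) = {Done}
Sat(ack ∧ (start ∧ ack)) = {Done}
Sat(EX (ack ∧ (start ∧ ack))) = {s : some successor in {Done}} = {Send, Retry}
E[¬start U EX (ack ∧ (start ∧ ack))]: least fixpoint, start Z0 = Sat(EX (ack ∧ (start ∧ ack))) = {Send, Retry}, add states in Sat(¬start) with some successor in Z. Already a fixed point.
Sat(E[¬start U EX (ack ∧ (start ∧ ack))]) = {Send, Retry}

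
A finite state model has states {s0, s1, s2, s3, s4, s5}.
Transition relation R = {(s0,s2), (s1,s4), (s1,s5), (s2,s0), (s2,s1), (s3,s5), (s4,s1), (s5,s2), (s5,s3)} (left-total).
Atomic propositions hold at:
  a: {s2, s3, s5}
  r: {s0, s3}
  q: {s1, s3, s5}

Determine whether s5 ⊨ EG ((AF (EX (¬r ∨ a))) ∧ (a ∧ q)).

Sat(¬r) = {s1, s2, s4, s5}
Sat(¬r ∨ a) = {s1, s2, s3, s4, s5}
Sat(EX (¬r ∨ a)) = {s : some successor in {s1, s2, s3, s4, s5}} = {s0, s1, s2, s3, s4, s5}
AF (EX (¬r ∨ a)): least fixpoint, start Z0 = {s0, s1, s2, s3, s4, s5}, add states with every successor in Z. Already a fixed point.
Sat(AF (EX (¬r ∨ a))) = {s0, s1, s2, s3, s4, s5}
Sat(a ∧ q) = {s3, s5}
Sat((AF (EX (¬r ∨ a))) ∧ (a ∧ q)) = {s3, s5}
EG ((AF (EX (¬r ∨ a))) ∧ (a ∧ q)): greatest fixpoint, start Z0 = {s3, s5}, keep only states in Sat with some successor in Z. Already a fixed point.
Sat(EG ((AF (EX (¬r ∨ a))) ∧ (a ∧ q))) = {s3, s5}
s5 ∈ Sat(EG ((AF (EX (¬r ∨ a))) ∧ (a ∧ q))) = {s3, s5}, so the formula holds at s5.

Yes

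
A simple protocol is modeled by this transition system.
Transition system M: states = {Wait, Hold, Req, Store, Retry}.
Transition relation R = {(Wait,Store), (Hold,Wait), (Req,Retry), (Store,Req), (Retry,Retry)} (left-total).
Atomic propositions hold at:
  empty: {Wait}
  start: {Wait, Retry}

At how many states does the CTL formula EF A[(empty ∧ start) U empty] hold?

2

Sat(empty ∧ start) = {Wait}
A[(empty ∧ start) U empty]: least fixpoint, start Z0 = Sat(empty) = {Wait}, add states in Sat(empty ∧ start) with every successor in Z. Already a fixed point.
Sat(A[(empty ∧ start) U empty]) = {Wait}
EF A[(empty ∧ start) U empty]: least fixpoint, start Z0 = {Wait}, add states with some successor in Z. Z1 = {Wait, Hold}; fixed.
Sat(EF A[(empty ∧ start) U empty]) = {Wait, Hold}
|Sat(EF A[(empty ∧ start) U empty])| = |{Wait, Hold}| = 2.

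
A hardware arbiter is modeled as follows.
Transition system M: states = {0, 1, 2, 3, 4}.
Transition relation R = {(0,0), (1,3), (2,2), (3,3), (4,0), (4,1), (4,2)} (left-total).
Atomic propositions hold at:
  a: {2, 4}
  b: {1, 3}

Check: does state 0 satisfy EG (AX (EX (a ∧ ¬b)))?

Sat(¬b) = {0, 2, 4}
Sat(a ∧ ¬b) = {2, 4}
Sat(EX (a ∧ ¬b)) = {s : some successor in {2, 4}} = {2, 4}
Sat(AX (EX (a ∧ ¬b))) = {s : every successor in {2, 4}} = {2}
EG (AX (EX (a ∧ ¬b))): greatest fixpoint, start Z0 = {2}, keep only states in Sat with some successor in Z. Already a fixed point.
Sat(EG (AX (EX (a ∧ ¬b)))) = {2}
0 ∉ Sat(EG (AX (EX (a ∧ ¬b)))) = {2}, so the formula does not hold at 0.

No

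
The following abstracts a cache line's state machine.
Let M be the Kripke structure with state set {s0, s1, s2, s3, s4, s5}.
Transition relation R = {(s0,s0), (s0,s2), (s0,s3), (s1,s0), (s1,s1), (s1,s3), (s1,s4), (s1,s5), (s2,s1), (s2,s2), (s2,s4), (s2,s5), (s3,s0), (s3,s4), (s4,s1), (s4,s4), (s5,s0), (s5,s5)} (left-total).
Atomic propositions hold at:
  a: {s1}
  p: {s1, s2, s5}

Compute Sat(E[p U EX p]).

Sat(EX p) = {s : some successor in {s1, s2, s5}} = {s0, s1, s2, s4, s5}
E[p U EX p]: least fixpoint, start Z0 = Sat(EX p) = {s0, s1, s2, s4, s5}, add states in Sat(p) with some successor in Z. Already a fixed point.
Sat(E[p U EX p]) = {s0, s1, s2, s4, s5}

{s0, s1, s2, s4, s5}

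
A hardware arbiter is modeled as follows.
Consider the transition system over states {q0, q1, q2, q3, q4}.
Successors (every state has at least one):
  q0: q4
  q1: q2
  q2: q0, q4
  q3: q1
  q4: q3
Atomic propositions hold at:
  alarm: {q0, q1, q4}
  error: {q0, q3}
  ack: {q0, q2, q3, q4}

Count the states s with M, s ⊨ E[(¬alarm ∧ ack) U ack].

4

Sat(¬alarm) = {q2, q3}
Sat(¬alarm ∧ ack) = {q2, q3}
E[(¬alarm ∧ ack) U ack]: least fixpoint, start Z0 = Sat(ack) = {q0, q2, q3, q4}, add states in Sat(¬alarm ∧ ack) with some successor in Z. Already a fixed point.
Sat(E[(¬alarm ∧ ack) U ack]) = {q0, q2, q3, q4}
|Sat(E[(¬alarm ∧ ack) U ack])| = |{q0, q2, q3, q4}| = 4.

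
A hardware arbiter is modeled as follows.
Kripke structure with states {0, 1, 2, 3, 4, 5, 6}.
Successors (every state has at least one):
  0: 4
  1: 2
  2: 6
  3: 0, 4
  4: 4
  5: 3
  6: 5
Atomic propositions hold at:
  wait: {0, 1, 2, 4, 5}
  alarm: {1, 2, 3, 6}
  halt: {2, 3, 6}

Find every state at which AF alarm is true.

AF alarm: least fixpoint, start Z0 = {1, 2, 3, 6}, add states with every successor in Z. Z1 = {1, 2, 3, 5, 6}; fixed.
Sat(AF alarm) = {1, 2, 3, 5, 6}

{1, 2, 3, 5, 6}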